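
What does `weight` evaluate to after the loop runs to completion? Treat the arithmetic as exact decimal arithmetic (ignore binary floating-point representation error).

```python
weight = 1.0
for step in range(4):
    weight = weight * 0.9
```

Let's trace through this code step by step.

Initialize: weight = 1.0
Entering loop: for step in range(4):
After iteration 1: step = 0, weight = 0.9
After iteration 2: step = 1, weight = 0.81
After iteration 3: step = 2, weight = 0.729
After iteration 4: step = 3, weight = 0.6561
Loop ends.

Final answer: 0.6561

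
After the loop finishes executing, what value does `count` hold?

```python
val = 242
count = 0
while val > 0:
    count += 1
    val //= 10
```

Let's trace through this code step by step.

Initialize: val = 242
Initialize: count = 0
Entering loop: while val > 0:
After iteration 1: val = 24, count = 1
After iteration 2: val = 2, count = 2
After iteration 3: val = 0, count = 3
Loop ends.

Final answer: 3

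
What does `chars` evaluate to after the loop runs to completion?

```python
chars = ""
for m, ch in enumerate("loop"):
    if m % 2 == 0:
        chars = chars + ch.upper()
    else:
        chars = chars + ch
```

Let's trace through this code step by step.

Initialize: chars = ''
Entering loop: for m, ch in enumerate("loop"):
After iteration 1: m = 0, ch = 'l', chars = 'L'
After iteration 2: m = 1, ch = 'o', chars = 'Lo'
After iteration 3: m = 2, ch = 'o', chars = 'LoO'
After iteration 4: m = 3, ch = 'p', chars = 'LoOp'
Loop ends.

Final answer: 'LoOp'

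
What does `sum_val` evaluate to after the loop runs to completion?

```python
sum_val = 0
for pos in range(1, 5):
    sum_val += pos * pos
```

Let's trace through this code step by step.

Initialize: sum_val = 0
Entering loop: for pos in range(1, 5):
After iteration 1: pos = 1, sum_val = 1
After iteration 2: pos = 2, sum_val = 5
After iteration 3: pos = 3, sum_val = 14
After iteration 4: pos = 4, sum_val = 30
Loop ends.

Final answer: 30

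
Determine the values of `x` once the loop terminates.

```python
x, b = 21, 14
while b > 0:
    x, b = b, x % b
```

Let's trace through this code step by step.

Initialize: x = 21
Initialize: b = 14
Entering loop: while b > 0:
After iteration 1: x = 14, b = 7
After iteration 2: x = 7, b = 0
Loop ends.

Final answer: 7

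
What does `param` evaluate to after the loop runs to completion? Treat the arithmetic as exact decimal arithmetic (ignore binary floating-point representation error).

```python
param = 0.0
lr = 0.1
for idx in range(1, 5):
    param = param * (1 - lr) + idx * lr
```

Let's trace through this code step by step.

Initialize: param = 0.0
Initialize: lr = 0.1
Entering loop: for idx in range(1, 5):
After iteration 1: idx = 1, param = 0.1
After iteration 2: idx = 2, param = 0.29
After iteration 3: idx = 3, param = 0.561
After iteration 4: idx = 4, param = 0.9049
Loop ends.

Final answer: 0.9049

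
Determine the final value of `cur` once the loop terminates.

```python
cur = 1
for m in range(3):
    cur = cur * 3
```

Let's trace through this code step by step.

Initialize: cur = 1
Entering loop: for m in range(3):
After iteration 1: m = 0, cur = 3
After iteration 2: m = 1, cur = 9
After iteration 3: m = 2, cur = 27
Loop ends.

Final answer: 27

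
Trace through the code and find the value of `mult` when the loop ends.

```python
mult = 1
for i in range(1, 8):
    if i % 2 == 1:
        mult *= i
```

Let's trace through this code step by step.

Initialize: mult = 1
Entering loop: for i in range(1, 8):
After iteration 1: i = 1, mult = 1
After iteration 2: i = 2, mult = 1
After iteration 3: i = 3, mult = 3
After iteration 4: i = 4, mult = 3
After iteration 5: i = 5, mult = 15
After iteration 6: i = 6, mult = 15
After iteration 7: i = 7, mult = 105
Loop ends.

Final answer: 105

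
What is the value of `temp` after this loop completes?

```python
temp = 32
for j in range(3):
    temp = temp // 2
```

Let's trace through this code step by step.

Initialize: temp = 32
Entering loop: for j in range(3):
After iteration 1: j = 0, temp = 16
After iteration 2: j = 1, temp = 8
After iteration 3: j = 2, temp = 4
Loop ends.

Final answer: 4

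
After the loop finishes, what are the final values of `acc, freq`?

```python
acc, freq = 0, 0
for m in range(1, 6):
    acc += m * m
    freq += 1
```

Let's trace through this code step by step.

Initialize: acc = 0
Initialize: freq = 0
Entering loop: for m in range(1, 6):
After iteration 1: m = 1, acc = 1, freq = 1
After iteration 2: m = 2, acc = 5, freq = 2
After iteration 3: m = 3, acc = 14, freq = 3
After iteration 4: m = 4, acc = 30, freq = 4
After iteration 5: m = 5, acc = 55, freq = 5
Loop ends.

Final answer: 55, 5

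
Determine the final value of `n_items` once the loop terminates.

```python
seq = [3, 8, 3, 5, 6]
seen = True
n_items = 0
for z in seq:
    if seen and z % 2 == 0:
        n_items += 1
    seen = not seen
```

Let's trace through this code step by step.

Initialize: seq = [3, 8, 3, 5, 6]
Initialize: seen = True
Initialize: n_items = 0
Entering loop: for z in seq:
After iteration 1: z = 3, seen = False, n_items = 0
After iteration 2: z = 8, seen = True, n_items = 0
After iteration 3: z = 3, seen = False, n_items = 0
After iteration 4: z = 5, seen = True, n_items = 0
After iteration 5: z = 6, seen = False, n_items = 1
Loop ends.

Final answer: 1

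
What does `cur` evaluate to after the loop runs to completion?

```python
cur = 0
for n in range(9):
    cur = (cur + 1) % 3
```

Let's trace through this code step by step.

Initialize: cur = 0
Entering loop: for n in range(9):
After iteration 1: n = 0, cur = 1
After iteration 2: n = 1, cur = 2
After iteration 3: n = 2, cur = 0
After iteration 4: n = 3, cur = 1
After iteration 5: n = 4, cur = 2
After iteration 6: n = 5, cur = 0
After iteration 7: n = 6, cur = 1
After iteration 8: n = 7, cur = 2
After iteration 9: n = 8, cur = 0
Loop ends.

Final answer: 0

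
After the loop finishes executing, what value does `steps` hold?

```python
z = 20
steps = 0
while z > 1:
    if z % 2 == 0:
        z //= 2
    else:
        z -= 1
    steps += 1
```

Let's trace through this code step by step.

Initialize: z = 20
Initialize: steps = 0
Entering loop: while z > 1:
After iteration 1: z = 10, steps = 1
After iteration 2: z = 5, steps = 2
After iteration 3: z = 4, steps = 3
After iteration 4: z = 2, steps = 4
After iteration 5: z = 1, steps = 5
Loop ends.

Final answer: 5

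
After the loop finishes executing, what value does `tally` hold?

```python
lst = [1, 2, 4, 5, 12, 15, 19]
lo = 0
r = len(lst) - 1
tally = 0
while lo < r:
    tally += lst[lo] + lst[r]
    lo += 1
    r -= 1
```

Let's trace through this code step by step.

Initialize: lst = [1, 2, 4, 5, 12, 15, 19]
Initialize: lo = 0
Initialize: r = 6
Initialize: tally = 0
Entering loop: while lo < r:
After iteration 1: lo = 1, r = 5, tally = 20
After iteration 2: lo = 2, r = 4, tally = 37
After iteration 3: lo = 3, r = 3, tally = 53
Loop ends.

Final answer: 53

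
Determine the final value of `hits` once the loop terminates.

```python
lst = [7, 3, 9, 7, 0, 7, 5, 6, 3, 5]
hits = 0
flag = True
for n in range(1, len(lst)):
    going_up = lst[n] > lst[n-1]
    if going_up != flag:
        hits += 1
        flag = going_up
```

Let's trace through this code step by step.

Initialize: lst = [7, 3, 9, 7, 0, 7, 5, 6, 3, 5]
Initialize: hits = 0
Initialize: flag = True
Entering loop: for n in range(1, len(lst)):
After iteration 1: n = 1, hits = 1, flag = False, going_up = False
After iteration 2: n = 2, hits = 2, flag = True, going_up = True
After iteration 3: n = 3, hits = 3, flag = False, going_up = False
After iteration 4: n = 4, hits = 3, flag = False, going_up = False
After iteration 5: n = 5, hits = 4, flag = True, going_up = True
After iteration 6: n = 6, hits = 5, flag = False, going_up = False
After iteration 7: n = 7, hits = 6, flag = True, going_up = True
After iteration 8: n = 8, hits = 7, flag = False, going_up = False
After iteration 9: n = 9, hits = 8, flag = True, going_up = True
Loop ends.

Final answer: 8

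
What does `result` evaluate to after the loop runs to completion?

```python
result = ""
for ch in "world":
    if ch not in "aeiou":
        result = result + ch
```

Let's trace through this code step by step.

Initialize: result = ''
Entering loop: for ch in "world":
After iteration 1: ch = 'w', result = 'w'
After iteration 2: ch = 'o', result = 'w'
After iteration 3: ch = 'r', result = 'wr'
After iteration 4: ch = 'l', result = 'wrl'
After iteration 5: ch = 'd', result = 'wrld'
Loop ends.

Final answer: 'wrld'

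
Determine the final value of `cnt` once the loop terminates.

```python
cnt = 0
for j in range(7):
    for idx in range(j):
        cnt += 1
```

Let's trace through this code step by step.

Initialize: cnt = 0
Entering loop: for j in range(7):
After iteration 1: j = 0, cnt = 0
After iteration 2: j = 1, cnt = 1, idx = 0
After iteration 3: j = 2, cnt = 3, idx = 1
After iteration 4: j = 3, cnt = 6, idx = 2
After iteration 5: j = 4, cnt = 10, idx = 3
After iteration 6: j = 5, cnt = 15, idx = 4
After iteration 7: j = 6, cnt = 21, idx = 5
Loop ends.

Final answer: 21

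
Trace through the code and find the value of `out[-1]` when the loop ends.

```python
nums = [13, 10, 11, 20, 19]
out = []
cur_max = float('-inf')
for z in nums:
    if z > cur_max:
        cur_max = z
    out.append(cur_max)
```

Let's trace through this code step by step.

Initialize: nums = [13, 10, 11, 20, 19]
Initialize: out = []
Initialize: cur_max = -inf
Entering loop: for z in nums:
After iteration 1: z = 13, out = [13], cur_max = 13
After iteration 2: z = 10, out = [13, 13], cur_max = 13
After iteration 3: z = 11, out = [13, 13, 13], cur_max = 13
After iteration 4: z = 20, out = [13, 13, 13, 20], cur_max = 20
After iteration 5: z = 19, out = [13, 13, 13, 20, 20], cur_max = 20
Loop ends.
out[-1] = 20

Final answer: 20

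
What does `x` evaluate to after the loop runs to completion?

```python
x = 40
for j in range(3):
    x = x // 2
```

Let's trace through this code step by step.

Initialize: x = 40
Entering loop: for j in range(3):
After iteration 1: j = 0, x = 20
After iteration 2: j = 1, x = 10
After iteration 3: j = 2, x = 5
Loop ends.

Final answer: 5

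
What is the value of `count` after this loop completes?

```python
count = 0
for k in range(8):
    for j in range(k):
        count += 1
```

Let's trace through this code step by step.

Initialize: count = 0
Entering loop: for k in range(8):
After iteration 1: k = 0, count = 0
After iteration 2: k = 1, count = 1, j = 0
After iteration 3: k = 2, count = 3, j = 1
After iteration 4: k = 3, count = 6, j = 2
After iteration 5: k = 4, count = 10, j = 3
After iteration 6: k = 5, count = 15, j = 4
After iteration 7: k = 6, count = 21, j = 5
After iteration 8: k = 7, count = 28, j = 6
Loop ends.

Final answer: 28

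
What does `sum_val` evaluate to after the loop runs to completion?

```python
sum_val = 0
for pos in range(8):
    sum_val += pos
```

Let's trace through this code step by step.

Initialize: sum_val = 0
Entering loop: for pos in range(8):
After iteration 1: pos = 0, sum_val = 0
After iteration 2: pos = 1, sum_val = 1
After iteration 3: pos = 2, sum_val = 3
After iteration 4: pos = 3, sum_val = 6
After iteration 5: pos = 4, sum_val = 10
After iteration 6: pos = 5, sum_val = 15
After iteration 7: pos = 6, sum_val = 21
After iteration 8: pos = 7, sum_val = 28
Loop ends.

Final answer: 28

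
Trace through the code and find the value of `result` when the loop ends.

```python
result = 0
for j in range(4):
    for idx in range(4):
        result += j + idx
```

Let's trace through this code step by step.

Initialize: result = 0
Entering loop: for j in range(4):
After iteration 1: j = 0, result = 6
After iteration 2: j = 1, result = 16
After iteration 3: j = 2, result = 30
After iteration 4: j = 3, result = 48
Loop ends.

Final answer: 48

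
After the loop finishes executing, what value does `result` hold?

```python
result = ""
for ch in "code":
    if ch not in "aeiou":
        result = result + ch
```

Let's trace through this code step by step.

Initialize: result = ''
Entering loop: for ch in "code":
After iteration 1: ch = 'c', result = 'c'
After iteration 2: ch = 'o', result = 'c'
After iteration 3: ch = 'd', result = 'cd'
After iteration 4: ch = 'e', result = 'cd'
Loop ends.

Final answer: 'cd'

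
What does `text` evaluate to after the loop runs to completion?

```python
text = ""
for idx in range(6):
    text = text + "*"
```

Let's trace through this code step by step.

Initialize: text = ''
Entering loop: for idx in range(6):
After iteration 1: idx = 0, text = '*'
After iteration 2: idx = 1, text = '**'
After iteration 3: idx = 2, text = '***'
After iteration 4: idx = 3, text = '****'
After iteration 5: idx = 4, text = '*****'
After iteration 6: idx = 5, text = '******'
Loop ends.

Final answer: '******'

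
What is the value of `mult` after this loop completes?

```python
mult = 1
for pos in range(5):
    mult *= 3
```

Let's trace through this code step by step.

Initialize: mult = 1
Entering loop: for pos in range(5):
After iteration 1: pos = 0, mult = 3
After iteration 2: pos = 1, mult = 9
After iteration 3: pos = 2, mult = 27
After iteration 4: pos = 3, mult = 81
After iteration 5: pos = 4, mult = 243
Loop ends.

Final answer: 243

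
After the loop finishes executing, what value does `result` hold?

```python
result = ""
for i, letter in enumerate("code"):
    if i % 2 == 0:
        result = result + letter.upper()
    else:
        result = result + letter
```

Let's trace through this code step by step.

Initialize: result = ''
Entering loop: for i, letter in enumerate("code"):
After iteration 1: i = 0, letter = 'c', result = 'C'
After iteration 2: i = 1, letter = 'o', result = 'Co'
After iteration 3: i = 2, letter = 'd', result = 'CoD'
After iteration 4: i = 3, letter = 'e', result = 'CoDe'
Loop ends.

Final answer: 'CoDe'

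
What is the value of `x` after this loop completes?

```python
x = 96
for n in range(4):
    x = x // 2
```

Let's trace through this code step by step.

Initialize: x = 96
Entering loop: for n in range(4):
After iteration 1: n = 0, x = 48
After iteration 2: n = 1, x = 24
After iteration 3: n = 2, x = 12
After iteration 4: n = 3, x = 6
Loop ends.

Final answer: 6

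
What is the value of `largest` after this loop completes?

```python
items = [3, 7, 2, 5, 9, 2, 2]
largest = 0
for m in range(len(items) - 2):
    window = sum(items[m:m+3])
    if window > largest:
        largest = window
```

Let's trace through this code step by step.

Initialize: items = [3, 7, 2, 5, 9, 2, 2]
Initialize: largest = 0
Entering loop: for m in range(len(items) - 2):
After iteration 1: m = 0, largest = 12, window = 12
After iteration 2: m = 1, largest = 14, window = 14
After iteration 3: m = 2, largest = 16, window = 16
After iteration 4: m = 3, largest = 16, window = 16
After iteration 5: m = 4, largest = 16, window = 13
Loop ends.

Final answer: 16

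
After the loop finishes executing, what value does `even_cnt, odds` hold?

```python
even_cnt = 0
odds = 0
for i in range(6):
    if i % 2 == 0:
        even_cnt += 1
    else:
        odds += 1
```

Let's trace through this code step by step.

Initialize: even_cnt = 0
Initialize: odds = 0
Entering loop: for i in range(6):
After iteration 1: i = 0, even_cnt = 1, odds = 0
After iteration 2: i = 1, even_cnt = 1, odds = 1
After iteration 3: i = 2, even_cnt = 2, odds = 1
After iteration 4: i = 3, even_cnt = 2, odds = 2
After iteration 5: i = 4, even_cnt = 3, odds = 2
After iteration 6: i = 5, even_cnt = 3, odds = 3
Loop ends.

Final answer: 3, 3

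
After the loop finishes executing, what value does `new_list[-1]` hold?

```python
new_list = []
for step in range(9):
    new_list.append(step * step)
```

Let's trace through this code step by step.

Initialize: new_list = []
Entering loop: for step in range(9):
After iteration 1: step = 0, new_list = [0]
After iteration 2: step = 1, new_list = [0, 1]
After iteration 3: step = 2, new_list = [0, 1, 4]
After iteration 4: step = 3, new_list = [0, 1, 4, 9]
After iteration 5: step = 4, new_list = [0, 1, 4, 9, 16]
After iteration 6: step = 5, new_list = [0, 1, 4, 9, 16, 25]
After iteration 7: step = 6, new_list = [0, 1, 4, 9, 16, 25, 36]
After iteration 8: step = 7, new_list = [0, 1, 4, 9, 16, 25, 36, 49]
After iteration 9: step = 8, new_list = [0, 1, 4, 9, 16, 25, 36, 49, 64]
Loop ends.
new_list[-1] = 64

Final answer: 64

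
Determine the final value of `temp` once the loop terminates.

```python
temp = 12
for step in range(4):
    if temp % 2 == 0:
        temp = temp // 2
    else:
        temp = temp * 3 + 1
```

Let's trace through this code step by step.

Initialize: temp = 12
Entering loop: for step in range(4):
After iteration 1: step = 0, temp = 6
After iteration 2: step = 1, temp = 3
After iteration 3: step = 2, temp = 10
After iteration 4: step = 3, temp = 5
Loop ends.

Final answer: 5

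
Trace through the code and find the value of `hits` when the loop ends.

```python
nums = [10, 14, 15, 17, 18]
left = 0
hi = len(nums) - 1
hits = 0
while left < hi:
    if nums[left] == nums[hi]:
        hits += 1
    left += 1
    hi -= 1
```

Let's trace through this code step by step.

Initialize: nums = [10, 14, 15, 17, 18]
Initialize: left = 0
Initialize: hi = 4
Initialize: hits = 0
Entering loop: while left < hi:
After iteration 1: left = 1, hi = 3, hits = 0
After iteration 2: left = 2, hi = 2, hits = 0
Loop ends.

Final answer: 0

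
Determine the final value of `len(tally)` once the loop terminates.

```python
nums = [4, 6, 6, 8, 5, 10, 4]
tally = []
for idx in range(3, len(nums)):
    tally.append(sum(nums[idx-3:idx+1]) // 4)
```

Let's trace through this code step by step.

Initialize: nums = [4, 6, 6, 8, 5, 10, 4]
Initialize: tally = []
Entering loop: for idx in range(3, len(nums)):
After iteration 1: idx = 3, tally = [6]
After iteration 2: idx = 4, tally = [6, 6]
After iteration 3: idx = 5, tally = [6, 6, 7]
After iteration 4: idx = 6, tally = [6, 6, 7, 6]
Loop ends.
len(tally) = 4

Final answer: 4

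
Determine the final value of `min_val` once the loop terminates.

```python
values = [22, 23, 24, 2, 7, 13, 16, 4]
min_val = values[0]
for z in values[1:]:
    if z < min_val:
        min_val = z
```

Let's trace through this code step by step.

Initialize: values = [22, 23, 24, 2, 7, 13, 16, 4]
Initialize: min_val = 22
Entering loop: for z in values[1:]:
After iteration 1: z = 23, min_val = 22
After iteration 2: z = 24, min_val = 22
After iteration 3: z = 2, min_val = 2
After iteration 4: z = 7, min_val = 2
After iteration 5: z = 13, min_val = 2
After iteration 6: z = 16, min_val = 2
After iteration 7: z = 4, min_val = 2
Loop ends.

Final answer: 2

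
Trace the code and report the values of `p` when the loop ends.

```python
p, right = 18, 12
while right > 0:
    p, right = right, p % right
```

Let's trace through this code step by step.

Initialize: p = 18
Initialize: right = 12
Entering loop: while right > 0:
After iteration 1: p = 12, right = 6
After iteration 2: p = 6, right = 0
Loop ends.

Final answer: 6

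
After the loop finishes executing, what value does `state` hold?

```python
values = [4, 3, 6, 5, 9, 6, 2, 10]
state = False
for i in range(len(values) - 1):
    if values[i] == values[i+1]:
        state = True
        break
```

Let's trace through this code step by step.

Initialize: values = [4, 3, 6, 5, 9, 6, 2, 10]
Initialize: state = False
Entering loop: for i in range(len(values) - 1):
After iteration 1: i = 0, state = False
After iteration 2: i = 1, state = False
After iteration 3: i = 2, state = False
After iteration 4: i = 3, state = False
After iteration 5: i = 4, state = False
After iteration 6: i = 5, state = False
After iteration 7: i = 6, state = False
Loop ends.

Final answer: False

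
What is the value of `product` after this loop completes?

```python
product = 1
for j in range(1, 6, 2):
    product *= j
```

Let's trace through this code step by step.

Initialize: product = 1
Entering loop: for j in range(1, 6, 2):
After iteration 1: j = 1, product = 1
After iteration 2: j = 3, product = 3
After iteration 3: j = 5, product = 15
Loop ends.

Final answer: 15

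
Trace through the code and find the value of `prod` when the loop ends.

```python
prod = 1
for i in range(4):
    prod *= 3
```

Let's trace through this code step by step.

Initialize: prod = 1
Entering loop: for i in range(4):
After iteration 1: i = 0, prod = 3
After iteration 2: i = 1, prod = 9
After iteration 3: i = 2, prod = 27
After iteration 4: i = 3, prod = 81
Loop ends.

Final answer: 81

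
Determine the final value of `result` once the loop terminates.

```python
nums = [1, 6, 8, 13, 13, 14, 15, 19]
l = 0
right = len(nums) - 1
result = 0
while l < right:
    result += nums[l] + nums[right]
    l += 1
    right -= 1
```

Let's trace through this code step by step.

Initialize: nums = [1, 6, 8, 13, 13, 14, 15, 19]
Initialize: l = 0
Initialize: right = 7
Initialize: result = 0
Entering loop: while l < right:
After iteration 1: l = 1, right = 6, result = 20
After iteration 2: l = 2, right = 5, result = 41
After iteration 3: l = 3, right = 4, result = 63
After iteration 4: l = 4, right = 3, result = 89
Loop ends.

Final answer: 89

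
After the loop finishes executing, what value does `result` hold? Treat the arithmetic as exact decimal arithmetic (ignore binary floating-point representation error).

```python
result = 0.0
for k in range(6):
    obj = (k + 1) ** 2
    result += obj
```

Let's trace through this code step by step.

Initialize: result = 0.0
Entering loop: for k in range(6):
After iteration 1: k = 0, result = 1.0, obj = 1
After iteration 2: k = 1, result = 5.0, obj = 4
After iteration 3: k = 2, result = 14.0, obj = 9
After iteration 4: k = 3, result = 30.0, obj = 16
After iteration 5: k = 4, result = 55.0, obj = 25
After iteration 6: k = 5, result = 91.0, obj = 36
Loop ends.

Final answer: 91.0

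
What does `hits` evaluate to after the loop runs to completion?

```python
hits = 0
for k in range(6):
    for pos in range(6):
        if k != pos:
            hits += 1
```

Let's trace through this code step by step.

Initialize: hits = 0
Entering loop: for k in range(6):
After iteration 1: k = 0, hits = 5
After iteration 2: k = 1, hits = 10
After iteration 3: k = 2, hits = 15
After iteration 4: k = 3, hits = 20
After iteration 5: k = 4, hits = 25
After iteration 6: k = 5, hits = 30
Loop ends.

Final answer: 30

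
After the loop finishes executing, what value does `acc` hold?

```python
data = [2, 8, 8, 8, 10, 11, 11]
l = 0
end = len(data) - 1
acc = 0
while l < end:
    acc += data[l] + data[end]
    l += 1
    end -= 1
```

Let's trace through this code step by step.

Initialize: data = [2, 8, 8, 8, 10, 11, 11]
Initialize: l = 0
Initialize: end = 6
Initialize: acc = 0
Entering loop: while l < end:
After iteration 1: l = 1, end = 5, acc = 13
After iteration 2: l = 2, end = 4, acc = 32
After iteration 3: l = 3, end = 3, acc = 50
Loop ends.

Final answer: 50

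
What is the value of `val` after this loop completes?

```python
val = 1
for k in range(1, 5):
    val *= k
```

Let's trace through this code step by step.

Initialize: val = 1
Entering loop: for k in range(1, 5):
After iteration 1: k = 1, val = 1
After iteration 2: k = 2, val = 2
After iteration 3: k = 3, val = 6
After iteration 4: k = 4, val = 24
Loop ends.

Final answer: 24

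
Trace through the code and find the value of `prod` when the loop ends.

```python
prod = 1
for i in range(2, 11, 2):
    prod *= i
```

Let's trace through this code step by step.

Initialize: prod = 1
Entering loop: for i in range(2, 11, 2):
After iteration 1: i = 2, prod = 2
After iteration 2: i = 4, prod = 8
After iteration 3: i = 6, prod = 48
After iteration 4: i = 8, prod = 384
After iteration 5: i = 10, prod = 3840
Loop ends.

Final answer: 3840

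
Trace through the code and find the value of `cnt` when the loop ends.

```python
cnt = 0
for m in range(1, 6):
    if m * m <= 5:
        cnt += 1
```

Let's trace through this code step by step.

Initialize: cnt = 0
Entering loop: for m in range(1, 6):
After iteration 1: m = 1, cnt = 1
After iteration 2: m = 2, cnt = 2
After iteration 3: m = 3, cnt = 2
After iteration 4: m = 4, cnt = 2
After iteration 5: m = 5, cnt = 2
Loop ends.

Final answer: 2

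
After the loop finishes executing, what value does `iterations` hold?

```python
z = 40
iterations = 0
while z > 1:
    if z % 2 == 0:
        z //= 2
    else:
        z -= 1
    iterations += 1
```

Let's trace through this code step by step.

Initialize: z = 40
Initialize: iterations = 0
Entering loop: while z > 1:
After iteration 1: z = 20, iterations = 1
After iteration 2: z = 10, iterations = 2
After iteration 3: z = 5, iterations = 3
After iteration 4: z = 4, iterations = 4
After iteration 5: z = 2, iterations = 5
After iteration 6: z = 1, iterations = 6
Loop ends.

Final answer: 6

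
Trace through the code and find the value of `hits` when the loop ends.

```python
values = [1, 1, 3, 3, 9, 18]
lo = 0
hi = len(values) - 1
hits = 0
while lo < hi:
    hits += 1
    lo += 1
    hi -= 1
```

Let's trace through this code step by step.

Initialize: values = [1, 1, 3, 3, 9, 18]
Initialize: lo = 0
Initialize: hi = 5
Initialize: hits = 0
Entering loop: while lo < hi:
After iteration 1: lo = 1, hi = 4, hits = 1
After iteration 2: lo = 2, hi = 3, hits = 2
After iteration 3: lo = 3, hi = 2, hits = 3
Loop ends.

Final answer: 3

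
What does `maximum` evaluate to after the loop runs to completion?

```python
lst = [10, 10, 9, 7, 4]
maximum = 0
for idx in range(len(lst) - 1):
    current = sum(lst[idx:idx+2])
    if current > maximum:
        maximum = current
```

Let's trace through this code step by step.

Initialize: lst = [10, 10, 9, 7, 4]
Initialize: maximum = 0
Entering loop: for idx in range(len(lst) - 1):
After iteration 1: idx = 0, maximum = 20, current = 20
After iteration 2: idx = 1, maximum = 20, current = 19
After iteration 3: idx = 2, maximum = 20, current = 16
After iteration 4: idx = 3, maximum = 20, current = 11
Loop ends.

Final answer: 20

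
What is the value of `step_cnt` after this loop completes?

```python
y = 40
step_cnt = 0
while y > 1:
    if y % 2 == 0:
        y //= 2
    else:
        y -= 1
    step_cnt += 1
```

Let's trace through this code step by step.

Initialize: y = 40
Initialize: step_cnt = 0
Entering loop: while y > 1:
After iteration 1: y = 20, step_cnt = 1
After iteration 2: y = 10, step_cnt = 2
After iteration 3: y = 5, step_cnt = 3
After iteration 4: y = 4, step_cnt = 4
After iteration 5: y = 2, step_cnt = 5
After iteration 6: y = 1, step_cnt = 6
Loop ends.

Final answer: 6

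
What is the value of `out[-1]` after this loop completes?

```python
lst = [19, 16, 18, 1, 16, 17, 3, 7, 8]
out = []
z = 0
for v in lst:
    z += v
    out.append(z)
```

Let's trace through this code step by step.

Initialize: lst = [19, 16, 18, 1, 16, 17, 3, 7, 8]
Initialize: out = []
Initialize: z = 0
Entering loop: for v in lst:
After iteration 1: v = 19, out = [19], z = 19
After iteration 2: v = 16, out = [19, 35], z = 35
After iteration 3: v = 18, out = [19, 35, 53], z = 53
After iteration 4: v = 1, out = [19, 35, 53, 54], z = 54
After iteration 5: v = 16, out = [19, 35, 53, 54, 70], z = 70
After iteration 6: v = 17, out = [19, 35, 53, 54, 70, 87], z = 87
After iteration 7: v = 3, out = [19, 35, 53, 54, 70, 87, 90], z = 90
After iteration 8: v = 7, out = [19, 35, 53, 54, 70, 87, 90, 97], z = 97
After iteration 9: v = 8, out = [19, 35, 53, 54, 70, 87, 90, 97, 105], z = 105
Loop ends.
out[-1] = 105

Final answer: 105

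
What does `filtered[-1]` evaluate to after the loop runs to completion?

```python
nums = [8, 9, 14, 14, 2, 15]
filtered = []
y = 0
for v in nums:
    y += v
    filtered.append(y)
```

Let's trace through this code step by step.

Initialize: nums = [8, 9, 14, 14, 2, 15]
Initialize: filtered = []
Initialize: y = 0
Entering loop: for v in nums:
After iteration 1: v = 8, filtered = [8], y = 8
After iteration 2: v = 9, filtered = [8, 17], y = 17
After iteration 3: v = 14, filtered = [8, 17, 31], y = 31
After iteration 4: v = 14, filtered = [8, 17, 31, 45], y = 45
After iteration 5: v = 2, filtered = [8, 17, 31, 45, 47], y = 47
After iteration 6: v = 15, filtered = [8, 17, 31, 45, 47, 62], y = 62
Loop ends.
filtered[-1] = 62

Final answer: 62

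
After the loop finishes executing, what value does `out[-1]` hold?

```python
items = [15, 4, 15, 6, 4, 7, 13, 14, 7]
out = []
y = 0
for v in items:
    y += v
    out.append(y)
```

Let's trace through this code step by step.

Initialize: items = [15, 4, 15, 6, 4, 7, 13, 14, 7]
Initialize: out = []
Initialize: y = 0
Entering loop: for v in items:
After iteration 1: v = 15, out = [15], y = 15
After iteration 2: v = 4, out = [15, 19], y = 19
After iteration 3: v = 15, out = [15, 19, 34], y = 34
After iteration 4: v = 6, out = [15, 19, 34, 40], y = 40
After iteration 5: v = 4, out = [15, 19, 34, 40, 44], y = 44
After iteration 6: v = 7, out = [15, 19, 34, 40, 44, 51], y = 51
After iteration 7: v = 13, out = [15, 19, 34, 40, 44, 51, 64], y = 64
After iteration 8: v = 14, out = [15, 19, 34, 40, 44, 51, 64, 78], y = 78
After iteration 9: v = 7, out = [15, 19, 34, 40, 44, 51, 64, 78, 85], y = 85
Loop ends.
out[-1] = 85

Final answer: 85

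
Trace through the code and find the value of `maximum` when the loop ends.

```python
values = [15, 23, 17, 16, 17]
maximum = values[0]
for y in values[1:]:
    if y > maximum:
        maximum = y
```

Let's trace through this code step by step.

Initialize: values = [15, 23, 17, 16, 17]
Initialize: maximum = 15
Entering loop: for y in values[1:]:
After iteration 1: y = 23, maximum = 23
After iteration 2: y = 17, maximum = 23
After iteration 3: y = 16, maximum = 23
After iteration 4: y = 17, maximum = 23
Loop ends.

Final answer: 23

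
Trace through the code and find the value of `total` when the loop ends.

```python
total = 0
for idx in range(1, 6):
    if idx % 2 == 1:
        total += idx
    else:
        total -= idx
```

Let's trace through this code step by step.

Initialize: total = 0
Entering loop: for idx in range(1, 6):
After iteration 1: idx = 1, total = 1
After iteration 2: idx = 2, total = -1
After iteration 3: idx = 3, total = 2
After iteration 4: idx = 4, total = -2
After iteration 5: idx = 5, total = 3
Loop ends.

Final answer: 3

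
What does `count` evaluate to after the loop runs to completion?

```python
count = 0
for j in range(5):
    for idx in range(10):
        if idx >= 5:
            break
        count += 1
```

Let's trace through this code step by step.

Initialize: count = 0
Entering loop: for j in range(5):
After iteration 1: j = 0, count = 5
After iteration 2: j = 1, count = 10
After iteration 3: j = 2, count = 15
After iteration 4: j = 3, count = 20
After iteration 5: j = 4, count = 25
Loop ends.

Final answer: 25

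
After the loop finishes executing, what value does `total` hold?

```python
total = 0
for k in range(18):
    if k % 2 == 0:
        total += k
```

Let's trace through this code step by step.

Initialize: total = 0
Entering loop: for k in range(18):
After iteration 1: k = 0, total = 0
After iteration 2: k = 1, total = 0
After iteration 3: k = 2, total = 2
After iteration 4: k = 3, total = 2
After iteration 5: k = 4, total = 6
After iteration 6: k = 5, total = 6
After iteration 7: k = 6, total = 12
After iteration 8: k = 7, total = 12
After iteration 9: k = 8, total = 20
After iteration 10: k = 9, total = 20
After iteration 11: k = 10, total = 30
After iteration 12: k = 11, total = 30
After iteration 13: k = 12, total = 42
After iteration 14: k = 13, total = 42
After iteration 15: k = 14, total = 56
After iteration 16: k = 15, total = 56
After iteration 17: k = 16, total = 72
After iteration 18: k = 17, total = 72
Loop ends.

Final answer: 72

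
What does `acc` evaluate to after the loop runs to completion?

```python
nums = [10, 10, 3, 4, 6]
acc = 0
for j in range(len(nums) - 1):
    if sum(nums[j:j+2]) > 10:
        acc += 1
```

Let's trace through this code step by step.

Initialize: nums = [10, 10, 3, 4, 6]
Initialize: acc = 0
Entering loop: for j in range(len(nums) - 1):
After iteration 1: j = 0, acc = 1
After iteration 2: j = 1, acc = 2
After iteration 3: j = 2, acc = 2
After iteration 4: j = 3, acc = 2
Loop ends.

Final answer: 2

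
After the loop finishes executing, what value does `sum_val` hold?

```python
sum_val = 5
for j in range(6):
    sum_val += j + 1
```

Let's trace through this code step by step.

Initialize: sum_val = 5
Entering loop: for j in range(6):
After iteration 1: j = 0, sum_val = 6
After iteration 2: j = 1, sum_val = 8
After iteration 3: j = 2, sum_val = 11
After iteration 4: j = 3, sum_val = 15
After iteration 5: j = 4, sum_val = 20
After iteration 6: j = 5, sum_val = 26
Loop ends.

Final answer: 26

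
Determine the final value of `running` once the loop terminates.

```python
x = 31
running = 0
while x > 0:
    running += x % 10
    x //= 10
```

Let's trace through this code step by step.

Initialize: x = 31
Initialize: running = 0
Entering loop: while x > 0:
After iteration 1: x = 3, running = 1
After iteration 2: x = 0, running = 4
Loop ends.

Final answer: 4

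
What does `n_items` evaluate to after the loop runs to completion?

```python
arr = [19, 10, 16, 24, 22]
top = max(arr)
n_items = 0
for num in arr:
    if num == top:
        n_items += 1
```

Let's trace through this code step by step.

Initialize: arr = [19, 10, 16, 24, 22]
Initialize: top = 24
Initialize: n_items = 0
Entering loop: for num in arr:
After iteration 1: num = 19, n_items = 0
After iteration 2: num = 10, n_items = 0
After iteration 3: num = 16, n_items = 0
After iteration 4: num = 24, n_items = 1
After iteration 5: num = 22, n_items = 1
Loop ends.

Final answer: 1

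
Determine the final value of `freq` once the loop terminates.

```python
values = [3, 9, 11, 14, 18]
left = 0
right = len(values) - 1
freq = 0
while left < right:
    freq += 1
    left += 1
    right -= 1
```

Let's trace through this code step by step.

Initialize: values = [3, 9, 11, 14, 18]
Initialize: left = 0
Initialize: right = 4
Initialize: freq = 0
Entering loop: while left < right:
After iteration 1: left = 1, right = 3, freq = 1
After iteration 2: left = 2, right = 2, freq = 2
Loop ends.

Final answer: 2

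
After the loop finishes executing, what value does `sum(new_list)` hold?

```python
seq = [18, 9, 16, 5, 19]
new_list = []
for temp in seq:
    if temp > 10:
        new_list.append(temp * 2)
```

Let's trace through this code step by step.

Initialize: seq = [18, 9, 16, 5, 19]
Initialize: new_list = []
Entering loop: for temp in seq:
After iteration 1: temp = 18, new_list = [36]
After iteration 2: temp = 9, new_list = [36]
After iteration 3: temp = 16, new_list = [36, 32]
After iteration 4: temp = 5, new_list = [36, 32]
After iteration 5: temp = 19, new_list = [36, 32, 38]
Loop ends.
sum(new_list) = 106

Final answer: 106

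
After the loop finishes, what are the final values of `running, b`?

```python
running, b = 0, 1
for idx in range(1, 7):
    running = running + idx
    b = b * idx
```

Let's trace through this code step by step.

Initialize: running = 0
Initialize: b = 1
Entering loop: for idx in range(1, 7):
After iteration 1: idx = 1, running = 1, b = 1
After iteration 2: idx = 2, running = 3, b = 2
After iteration 3: idx = 3, running = 6, b = 6
After iteration 4: idx = 4, running = 10, b = 24
After iteration 5: idx = 5, running = 15, b = 120
After iteration 6: idx = 6, running = 21, b = 720
Loop ends.

Final answer: 21, 720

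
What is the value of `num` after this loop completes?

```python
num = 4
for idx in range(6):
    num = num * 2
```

Let's trace through this code step by step.

Initialize: num = 4
Entering loop: for idx in range(6):
After iteration 1: idx = 0, num = 8
After iteration 2: idx = 1, num = 16
After iteration 3: idx = 2, num = 32
After iteration 4: idx = 3, num = 64
After iteration 5: idx = 4, num = 128
After iteration 6: idx = 5, num = 256
Loop ends.

Final answer: 256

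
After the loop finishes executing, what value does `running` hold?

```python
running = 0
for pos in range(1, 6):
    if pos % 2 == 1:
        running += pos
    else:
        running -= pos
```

Let's trace through this code step by step.

Initialize: running = 0
Entering loop: for pos in range(1, 6):
After iteration 1: pos = 1, running = 1
After iteration 2: pos = 2, running = -1
After iteration 3: pos = 3, running = 2
After iteration 4: pos = 4, running = -2
After iteration 5: pos = 5, running = 3
Loop ends.

Final answer: 3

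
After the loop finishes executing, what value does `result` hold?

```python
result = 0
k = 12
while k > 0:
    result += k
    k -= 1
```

Let's trace through this code step by step.

Initialize: result = 0
Initialize: k = 12
Entering loop: while k > 0:
After iteration 1: result = 12, k = 11
After iteration 2: result = 23, k = 10
After iteration 3: result = 33, k = 9
After iteration 4: result = 42, k = 8
After iteration 5: result = 50, k = 7
After iteration 6: result = 57, k = 6
After iteration 7: result = 63, k = 5
After iteration 8: result = 68, k = 4
After iteration 9: result = 72, k = 3
After iteration 10: result = 75, k = 2
After iteration 11: result = 77, k = 1
After iteration 12: result = 78, k = 0
Loop ends.

Final answer: 78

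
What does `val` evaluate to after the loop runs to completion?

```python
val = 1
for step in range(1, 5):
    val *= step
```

Let's trace through this code step by step.

Initialize: val = 1
Entering loop: for step in range(1, 5):
After iteration 1: step = 1, val = 1
After iteration 2: step = 2, val = 2
After iteration 3: step = 3, val = 6
After iteration 4: step = 4, val = 24
Loop ends.

Final answer: 24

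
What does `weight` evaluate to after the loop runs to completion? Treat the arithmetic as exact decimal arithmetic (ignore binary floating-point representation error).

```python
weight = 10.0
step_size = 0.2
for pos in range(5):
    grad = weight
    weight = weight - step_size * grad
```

Let's trace through this code step by step.

Initialize: weight = 10.0
Initialize: step_size = 0.2
Entering loop: for pos in range(5):
After iteration 1: pos = 0, weight = 8.0, grad = 10.0
After iteration 2: pos = 1, weight = 6.4, grad = 8.0
After iteration 3: pos = 2, weight = 5.12, grad = 6.4
After iteration 4: pos = 3, weight = 4.096, grad = 5.12
After iteration 5: pos = 4, weight = 3.2768, grad = 4.096
Loop ends.

Final answer: 3.2768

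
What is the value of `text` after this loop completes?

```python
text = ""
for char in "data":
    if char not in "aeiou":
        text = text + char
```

Let's trace through this code step by step.

Initialize: text = ''
Entering loop: for char in "data":
After iteration 1: char = 'd', text = 'd'
After iteration 2: char = 'a', text = 'd'
After iteration 3: char = 't', text = 'dt'
After iteration 4: char = 'a', text = 'dt'
Loop ends.

Final answer: 'dt'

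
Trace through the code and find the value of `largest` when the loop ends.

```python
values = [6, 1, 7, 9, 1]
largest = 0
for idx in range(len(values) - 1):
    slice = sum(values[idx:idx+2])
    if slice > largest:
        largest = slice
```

Let's trace through this code step by step.

Initialize: values = [6, 1, 7, 9, 1]
Initialize: largest = 0
Entering loop: for idx in range(len(values) - 1):
After iteration 1: idx = 0, largest = 7, slice = 7
After iteration 2: idx = 1, largest = 8, slice = 8
After iteration 3: idx = 2, largest = 16, slice = 16
After iteration 4: idx = 3, largest = 16, slice = 10
Loop ends.

Final answer: 16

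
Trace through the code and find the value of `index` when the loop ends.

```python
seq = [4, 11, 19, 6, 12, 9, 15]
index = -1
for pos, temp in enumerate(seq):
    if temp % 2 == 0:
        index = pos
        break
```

Let's trace through this code step by step.

Initialize: seq = [4, 11, 19, 6, 12, 9, 15]
Initialize: index = -1
Entering loop: for pos, temp in enumerate(seq):
After iteration 1: pos = 0, temp = 4, index = 0
Loop ends.

Final answer: 0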